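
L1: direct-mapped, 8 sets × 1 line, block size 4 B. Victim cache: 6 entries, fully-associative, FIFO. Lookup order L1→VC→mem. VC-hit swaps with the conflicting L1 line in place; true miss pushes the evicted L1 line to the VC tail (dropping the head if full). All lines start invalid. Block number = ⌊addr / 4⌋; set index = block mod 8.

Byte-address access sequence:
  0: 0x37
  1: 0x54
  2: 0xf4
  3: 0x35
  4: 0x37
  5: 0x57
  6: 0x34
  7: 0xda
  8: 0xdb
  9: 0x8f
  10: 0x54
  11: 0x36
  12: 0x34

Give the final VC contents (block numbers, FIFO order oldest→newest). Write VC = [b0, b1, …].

0: 0x37 (blk 13, set 5) → MISS  vc=[]
1: 0x54 (blk 21, set 5) → MISS  vc=[13]
2: 0xf4 (blk 61, set 5) → MISS  vc=[13, 21]
3: 0x35 (blk 13, set 5) → VC-HIT  vc=[61, 21]
4: 0x37 (blk 13, set 5) → L1-HIT  vc=[61, 21]
5: 0x57 (blk 21, set 5) → VC-HIT  vc=[61, 13]
6: 0x34 (blk 13, set 5) → VC-HIT  vc=[61, 21]
7: 0xda (blk 54, set 6) → MISS  vc=[61, 21]
8: 0xdb (blk 54, set 6) → L1-HIT  vc=[61, 21]
9: 0x8f (blk 35, set 3) → MISS  vc=[61, 21]
10: 0x54 (blk 21, set 5) → VC-HIT  vc=[61, 13]
11: 0x36 (blk 13, set 5) → VC-HIT  vc=[61, 21]
12: 0x34 (blk 13, set 5) → L1-HIT  vc=[61, 21]

VC = [61, 21]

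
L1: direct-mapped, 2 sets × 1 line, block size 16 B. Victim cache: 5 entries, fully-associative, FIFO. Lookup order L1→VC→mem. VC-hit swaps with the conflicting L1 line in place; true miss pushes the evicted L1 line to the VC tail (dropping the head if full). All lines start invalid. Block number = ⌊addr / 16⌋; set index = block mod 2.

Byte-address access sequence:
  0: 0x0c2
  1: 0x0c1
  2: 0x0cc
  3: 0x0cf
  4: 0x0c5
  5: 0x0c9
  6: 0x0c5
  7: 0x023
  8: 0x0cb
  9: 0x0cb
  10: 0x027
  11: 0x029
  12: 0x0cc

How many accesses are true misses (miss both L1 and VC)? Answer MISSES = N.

  [0] addr=0xc2 blk=12 s=0: MISS | VC []
  [1] addr=0xc1 blk=12 s=0: L1-HIT | VC []
  [2] addr=0xcc blk=12 s=0: L1-HIT | VC []
  [3] addr=0xcf blk=12 s=0: L1-HIT | VC []
  [4] addr=0xc5 blk=12 s=0: L1-HIT | VC []
  [5] addr=0xc9 blk=12 s=0: L1-HIT | VC []
  [6] addr=0xc5 blk=12 s=0: L1-HIT | VC []
  [7] addr=0x23 blk=2 s=0: MISS | VC [12]
  [8] addr=0xcb blk=12 s=0: VC-HIT | VC [2]
  [9] addr=0xcb blk=12 s=0: L1-HIT | VC [2]
  [10] addr=0x27 blk=2 s=0: VC-HIT | VC [12]
  [11] addr=0x29 blk=2 s=0: L1-HIT | VC [12]
  [12] addr=0xcc blk=12 s=0: VC-HIT | VC [2]

MISSES = 2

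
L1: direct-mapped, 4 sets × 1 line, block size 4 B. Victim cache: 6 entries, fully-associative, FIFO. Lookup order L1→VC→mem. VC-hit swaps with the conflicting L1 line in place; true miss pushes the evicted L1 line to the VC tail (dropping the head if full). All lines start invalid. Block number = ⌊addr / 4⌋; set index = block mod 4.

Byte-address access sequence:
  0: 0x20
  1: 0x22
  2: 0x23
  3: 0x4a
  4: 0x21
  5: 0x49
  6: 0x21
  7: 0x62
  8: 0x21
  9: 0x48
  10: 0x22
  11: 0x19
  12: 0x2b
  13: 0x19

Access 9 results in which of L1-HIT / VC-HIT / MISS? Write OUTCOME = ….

  [0] addr=0x20 blk=8 s=0: MISS | VC []
  [1] addr=0x22 blk=8 s=0: L1-HIT | VC []
  [2] addr=0x23 blk=8 s=0: L1-HIT | VC []
  [3] addr=0x4a blk=18 s=2: MISS | VC []
  [4] addr=0x21 blk=8 s=0: L1-HIT | VC []
  [5] addr=0x49 blk=18 s=2: L1-HIT | VC []
  [6] addr=0x21 blk=8 s=0: L1-HIT | VC []
  [7] addr=0x62 blk=24 s=0: MISS | VC [8]
  [8] addr=0x21 blk=8 s=0: VC-HIT | VC [24]
  [9] addr=0x48 blk=18 s=2: L1-HIT | VC [24]
  [10] addr=0x22 blk=8 s=0: L1-HIT | VC [24]
  [11] addr=0x19 blk=6 s=2: MISS | VC [24, 18]
  [12] addr=0x2b blk=10 s=2: MISS | VC [24, 18, 6]
  [13] addr=0x19 blk=6 s=2: VC-HIT | VC [24, 18, 10]

OUTCOME = L1-HIT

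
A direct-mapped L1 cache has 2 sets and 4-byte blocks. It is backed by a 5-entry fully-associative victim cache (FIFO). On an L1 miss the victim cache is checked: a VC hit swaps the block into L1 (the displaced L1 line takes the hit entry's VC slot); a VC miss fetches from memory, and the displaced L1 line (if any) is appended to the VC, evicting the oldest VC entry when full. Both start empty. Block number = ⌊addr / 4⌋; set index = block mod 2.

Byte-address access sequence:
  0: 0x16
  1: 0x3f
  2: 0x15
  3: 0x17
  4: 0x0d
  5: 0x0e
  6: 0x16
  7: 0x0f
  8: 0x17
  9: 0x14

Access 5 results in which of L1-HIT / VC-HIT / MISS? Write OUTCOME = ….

OUTCOME = L1-HIT

  [0] addr=0x16 blk=5 s=1: MISS | VC []
  [1] addr=0x3f blk=15 s=1: MISS | VC [5]
  [2] addr=0x15 blk=5 s=1: VC-HIT | VC [15]
  [3] addr=0x17 blk=5 s=1: L1-HIT | VC [15]
  [4] addr=0xd blk=3 s=1: MISS | VC [15, 5]
  [5] addr=0xe blk=3 s=1: L1-HIT | VC [15, 5]
  [6] addr=0x16 blk=5 s=1: VC-HIT | VC [15, 3]
  [7] addr=0xf blk=3 s=1: VC-HIT | VC [15, 5]
  [8] addr=0x17 blk=5 s=1: VC-HIT | VC [15, 3]
  [9] addr=0x14 blk=5 s=1: L1-HIT | VC [15, 3]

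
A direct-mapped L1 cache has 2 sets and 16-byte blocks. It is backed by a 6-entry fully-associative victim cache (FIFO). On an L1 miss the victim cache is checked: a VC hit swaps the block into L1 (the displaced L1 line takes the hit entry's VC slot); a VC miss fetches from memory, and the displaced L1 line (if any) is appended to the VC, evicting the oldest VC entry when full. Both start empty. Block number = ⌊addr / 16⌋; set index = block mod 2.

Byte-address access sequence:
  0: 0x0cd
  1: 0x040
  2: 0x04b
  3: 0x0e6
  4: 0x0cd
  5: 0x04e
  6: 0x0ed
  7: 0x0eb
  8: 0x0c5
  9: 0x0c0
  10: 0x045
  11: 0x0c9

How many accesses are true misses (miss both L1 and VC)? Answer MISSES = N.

0: 0xcd (blk 12, set 0) → MISS  vc=[]
1: 0x40 (blk 4, set 0) → MISS  vc=[12]
2: 0x4b (blk 4, set 0) → L1-HIT  vc=[12]
3: 0xe6 (blk 14, set 0) → MISS  vc=[12, 4]
4: 0xcd (blk 12, set 0) → VC-HIT  vc=[14, 4]
5: 0x4e (blk 4, set 0) → VC-HIT  vc=[14, 12]
6: 0xed (blk 14, set 0) → VC-HIT  vc=[4, 12]
7: 0xeb (blk 14, set 0) → L1-HIT  vc=[4, 12]
8: 0xc5 (blk 12, set 0) → VC-HIT  vc=[4, 14]
9: 0xc0 (blk 12, set 0) → L1-HIT  vc=[4, 14]
10: 0x45 (blk 4, set 0) → VC-HIT  vc=[12, 14]
11: 0xc9 (blk 12, set 0) → VC-HIT  vc=[4, 14]

MISSES = 3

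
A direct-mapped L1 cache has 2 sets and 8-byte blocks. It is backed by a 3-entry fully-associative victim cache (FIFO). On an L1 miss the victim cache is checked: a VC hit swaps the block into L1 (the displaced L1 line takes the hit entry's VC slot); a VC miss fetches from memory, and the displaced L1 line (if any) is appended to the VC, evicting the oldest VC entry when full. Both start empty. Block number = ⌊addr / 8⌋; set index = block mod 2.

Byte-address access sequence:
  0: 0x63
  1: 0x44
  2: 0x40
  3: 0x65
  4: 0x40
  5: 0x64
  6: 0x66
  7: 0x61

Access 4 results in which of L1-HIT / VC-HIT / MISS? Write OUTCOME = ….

OUTCOME = VC-HIT

#0 0x63→b12/s0 MISS; vc=[]
#1 0x44→b8/s0 MISS; vc=[12]
#2 0x40→b8/s0 L1-HIT; vc=[12]
#3 0x65→b12/s0 VC-HIT; vc=[8]
#4 0x40→b8/s0 VC-HIT; vc=[12]
#5 0x64→b12/s0 VC-HIT; vc=[8]
#6 0x66→b12/s0 L1-HIT; vc=[8]
#7 0x61→b12/s0 L1-HIT; vc=[8]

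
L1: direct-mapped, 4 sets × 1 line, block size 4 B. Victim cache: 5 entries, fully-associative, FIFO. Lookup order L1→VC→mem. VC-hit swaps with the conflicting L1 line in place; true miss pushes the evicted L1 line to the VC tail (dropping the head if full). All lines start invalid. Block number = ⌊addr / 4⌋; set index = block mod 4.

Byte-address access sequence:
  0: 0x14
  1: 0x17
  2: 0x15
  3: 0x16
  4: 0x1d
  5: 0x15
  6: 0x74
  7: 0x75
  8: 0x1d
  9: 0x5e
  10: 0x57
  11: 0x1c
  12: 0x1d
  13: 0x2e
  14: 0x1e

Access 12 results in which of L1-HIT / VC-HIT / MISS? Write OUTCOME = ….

  [0] addr=0x14 blk=5 s=1: MISS | VC []
  [1] addr=0x17 blk=5 s=1: L1-HIT | VC []
  [2] addr=0x15 blk=5 s=1: L1-HIT | VC []
  [3] addr=0x16 blk=5 s=1: L1-HIT | VC []
  [4] addr=0x1d blk=7 s=3: MISS | VC []
  [5] addr=0x15 blk=5 s=1: L1-HIT | VC []
  [6] addr=0x74 blk=29 s=1: MISS | VC [5]
  [7] addr=0x75 blk=29 s=1: L1-HIT | VC [5]
  [8] addr=0x1d blk=7 s=3: L1-HIT | VC [5]
  [9] addr=0x5e blk=23 s=3: MISS | VC [5, 7]
  [10] addr=0x57 blk=21 s=1: MISS | VC [5, 7, 29]
  [11] addr=0x1c blk=7 s=3: VC-HIT | VC [5, 23, 29]
  [12] addr=0x1d blk=7 s=3: L1-HIT | VC [5, 23, 29]
  [13] addr=0x2e blk=11 s=3: MISS | VC [5, 23, 29, 7]
  [14] addr=0x1e blk=7 s=3: VC-HIT | VC [5, 23, 29, 11]

OUTCOME = L1-HIT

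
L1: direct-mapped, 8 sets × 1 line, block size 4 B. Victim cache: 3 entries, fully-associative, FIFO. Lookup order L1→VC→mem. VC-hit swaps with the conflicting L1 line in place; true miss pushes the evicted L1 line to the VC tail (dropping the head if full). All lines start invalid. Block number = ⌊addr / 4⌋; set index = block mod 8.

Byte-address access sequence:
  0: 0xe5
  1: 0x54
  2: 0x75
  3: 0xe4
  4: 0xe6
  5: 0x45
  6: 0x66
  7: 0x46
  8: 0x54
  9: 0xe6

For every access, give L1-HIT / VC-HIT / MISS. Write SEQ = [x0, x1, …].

#0 0xe5→b57/s1 MISS; vc=[]
#1 0x54→b21/s5 MISS; vc=[]
#2 0x75→b29/s5 MISS; vc=[21]
#3 0xe4→b57/s1 L1-HIT; vc=[21]
#4 0xe6→b57/s1 L1-HIT; vc=[21]
#5 0x45→b17/s1 MISS; vc=[21,57]
#6 0x66→b25/s1 MISS; vc=[21,57,17]
#7 0x46→b17/s1 VC-HIT; vc=[21,57,25]
#8 0x54→b21/s5 VC-HIT; vc=[29,57,25]
#9 0xe6→b57/s1 VC-HIT; vc=[29,17,25]

SEQ = [MISS, MISS, MISS, L1-HIT, L1-HIT, MISS, MISS, VC-HIT, VC-HIT, VC-HIT]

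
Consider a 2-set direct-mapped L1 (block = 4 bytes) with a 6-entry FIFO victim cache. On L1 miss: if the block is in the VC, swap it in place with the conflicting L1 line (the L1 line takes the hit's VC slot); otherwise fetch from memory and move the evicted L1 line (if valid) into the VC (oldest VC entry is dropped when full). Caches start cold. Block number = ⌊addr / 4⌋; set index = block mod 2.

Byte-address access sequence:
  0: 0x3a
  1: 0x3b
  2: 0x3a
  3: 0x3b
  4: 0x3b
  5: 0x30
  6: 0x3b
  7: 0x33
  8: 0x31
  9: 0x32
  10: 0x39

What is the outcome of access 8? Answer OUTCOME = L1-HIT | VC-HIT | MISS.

#0 0x3a→b14/s0 MISS; vc=[]
#1 0x3b→b14/s0 L1-HIT; vc=[]
#2 0x3a→b14/s0 L1-HIT; vc=[]
#3 0x3b→b14/s0 L1-HIT; vc=[]
#4 0x3b→b14/s0 L1-HIT; vc=[]
#5 0x30→b12/s0 MISS; vc=[14]
#6 0x3b→b14/s0 VC-HIT; vc=[12]
#7 0x33→b12/s0 VC-HIT; vc=[14]
#8 0x31→b12/s0 L1-HIT; vc=[14]
#9 0x32→b12/s0 L1-HIT; vc=[14]
#10 0x39→b14/s0 VC-HIT; vc=[12]

OUTCOME = L1-HIT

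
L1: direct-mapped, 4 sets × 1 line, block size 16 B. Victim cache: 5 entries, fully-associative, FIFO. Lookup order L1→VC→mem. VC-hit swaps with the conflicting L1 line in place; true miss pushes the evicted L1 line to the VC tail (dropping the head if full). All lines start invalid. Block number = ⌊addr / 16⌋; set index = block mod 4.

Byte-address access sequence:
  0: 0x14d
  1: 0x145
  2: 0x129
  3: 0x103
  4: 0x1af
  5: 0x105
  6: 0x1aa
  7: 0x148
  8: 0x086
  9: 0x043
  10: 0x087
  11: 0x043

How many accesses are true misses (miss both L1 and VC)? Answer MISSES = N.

MISSES = 6

0: 0x14d (blk 20, set 0) → MISS  vc=[]
1: 0x145 (blk 20, set 0) → L1-HIT  vc=[]
2: 0x129 (blk 18, set 2) → MISS  vc=[]
3: 0x103 (blk 16, set 0) → MISS  vc=[20]
4: 0x1af (blk 26, set 2) → MISS  vc=[20, 18]
5: 0x105 (blk 16, set 0) → L1-HIT  vc=[20, 18]
6: 0x1aa (blk 26, set 2) → L1-HIT  vc=[20, 18]
7: 0x148 (blk 20, set 0) → VC-HIT  vc=[16, 18]
8: 0x86 (blk 8, set 0) → MISS  vc=[16, 18, 20]
9: 0x43 (blk 4, set 0) → MISS  vc=[16, 18, 20, 8]
10: 0x87 (blk 8, set 0) → VC-HIT  vc=[16, 18, 20, 4]
11: 0x43 (blk 4, set 0) → VC-HIT  vc=[16, 18, 20, 8]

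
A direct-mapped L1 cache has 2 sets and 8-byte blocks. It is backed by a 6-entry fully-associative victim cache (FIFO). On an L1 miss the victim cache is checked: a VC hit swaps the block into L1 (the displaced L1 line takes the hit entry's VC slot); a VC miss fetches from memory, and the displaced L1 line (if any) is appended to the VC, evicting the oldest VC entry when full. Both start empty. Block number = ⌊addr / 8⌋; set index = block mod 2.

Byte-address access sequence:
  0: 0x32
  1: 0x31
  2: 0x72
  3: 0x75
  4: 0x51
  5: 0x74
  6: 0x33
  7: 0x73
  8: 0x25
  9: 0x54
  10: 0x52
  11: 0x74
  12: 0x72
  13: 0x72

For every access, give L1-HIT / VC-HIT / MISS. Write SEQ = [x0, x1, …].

#0 0x32→b6/s0 MISS; vc=[]
#1 0x31→b6/s0 L1-HIT; vc=[]
#2 0x72→b14/s0 MISS; vc=[6]
#3 0x75→b14/s0 L1-HIT; vc=[6]
#4 0x51→b10/s0 MISS; vc=[6,14]
#5 0x74→b14/s0 VC-HIT; vc=[6,10]
#6 0x33→b6/s0 VC-HIT; vc=[14,10]
#7 0x73→b14/s0 VC-HIT; vc=[6,10]
#8 0x25→b4/s0 MISS; vc=[6,10,14]
#9 0x54→b10/s0 VC-HIT; vc=[6,4,14]
#10 0x52→b10/s0 L1-HIT; vc=[6,4,14]
#11 0x74→b14/s0 VC-HIT; vc=[6,4,10]
#12 0x72→b14/s0 L1-HIT; vc=[6,4,10]
#13 0x72→b14/s0 L1-HIT; vc=[6,4,10]

SEQ = [MISS, L1-HIT, MISS, L1-HIT, MISS, VC-HIT, VC-HIT, VC-HIT, MISS, VC-HIT, L1-HIT, VC-HIT, L1-HIT, L1-HIT]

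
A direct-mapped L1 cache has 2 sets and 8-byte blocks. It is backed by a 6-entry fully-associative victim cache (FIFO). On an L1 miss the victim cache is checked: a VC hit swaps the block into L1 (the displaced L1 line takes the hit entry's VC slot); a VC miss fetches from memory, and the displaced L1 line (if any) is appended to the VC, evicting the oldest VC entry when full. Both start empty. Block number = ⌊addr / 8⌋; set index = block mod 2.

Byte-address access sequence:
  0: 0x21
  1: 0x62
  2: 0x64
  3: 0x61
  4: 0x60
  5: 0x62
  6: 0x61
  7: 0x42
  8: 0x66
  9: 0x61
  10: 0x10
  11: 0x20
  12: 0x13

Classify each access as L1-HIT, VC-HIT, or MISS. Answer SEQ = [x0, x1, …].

SEQ = [MISS, MISS, L1-HIT, L1-HIT, L1-HIT, L1-HIT, L1-HIT, MISS, VC-HIT, L1-HIT, MISS, VC-HIT, VC-HIT]

0: 0x21 (blk 4, set 0) → MISS  vc=[]
1: 0x62 (blk 12, set 0) → MISS  vc=[4]
2: 0x64 (blk 12, set 0) → L1-HIT  vc=[4]
3: 0x61 (blk 12, set 0) → L1-HIT  vc=[4]
4: 0x60 (blk 12, set 0) → L1-HIT  vc=[4]
5: 0x62 (blk 12, set 0) → L1-HIT  vc=[4]
6: 0x61 (blk 12, set 0) → L1-HIT  vc=[4]
7: 0x42 (blk 8, set 0) → MISS  vc=[4, 12]
8: 0x66 (blk 12, set 0) → VC-HIT  vc=[4, 8]
9: 0x61 (blk 12, set 0) → L1-HIT  vc=[4, 8]
10: 0x10 (blk 2, set 0) → MISS  vc=[4, 8, 12]
11: 0x20 (blk 4, set 0) → VC-HIT  vc=[2, 8, 12]
12: 0x13 (blk 2, set 0) → VC-HIT  vc=[4, 8, 12]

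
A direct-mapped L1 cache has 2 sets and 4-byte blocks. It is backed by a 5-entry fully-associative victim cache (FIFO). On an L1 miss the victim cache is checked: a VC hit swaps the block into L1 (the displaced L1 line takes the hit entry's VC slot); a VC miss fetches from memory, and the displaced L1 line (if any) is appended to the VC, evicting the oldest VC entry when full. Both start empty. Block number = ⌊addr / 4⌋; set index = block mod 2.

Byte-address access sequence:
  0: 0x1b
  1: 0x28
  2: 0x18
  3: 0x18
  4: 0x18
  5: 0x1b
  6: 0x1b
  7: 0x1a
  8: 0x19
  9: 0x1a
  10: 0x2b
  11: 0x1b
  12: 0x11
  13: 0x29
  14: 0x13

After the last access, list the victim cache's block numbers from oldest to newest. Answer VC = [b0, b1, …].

0: 0x1b (blk 6, set 0) → MISS  vc=[]
1: 0x28 (blk 10, set 0) → MISS  vc=[6]
2: 0x18 (blk 6, set 0) → VC-HIT  vc=[10]
3: 0x18 (blk 6, set 0) → L1-HIT  vc=[10]
4: 0x18 (blk 6, set 0) → L1-HIT  vc=[10]
5: 0x1b (blk 6, set 0) → L1-HIT  vc=[10]
6: 0x1b (blk 6, set 0) → L1-HIT  vc=[10]
7: 0x1a (blk 6, set 0) → L1-HIT  vc=[10]
8: 0x19 (blk 6, set 0) → L1-HIT  vc=[10]
9: 0x1a (blk 6, set 0) → L1-HIT  vc=[10]
10: 0x2b (blk 10, set 0) → VC-HIT  vc=[6]
11: 0x1b (blk 6, set 0) → VC-HIT  vc=[10]
12: 0x11 (blk 4, set 0) → MISS  vc=[10, 6]
13: 0x29 (blk 10, set 0) → VC-HIT  vc=[4, 6]
14: 0x13 (blk 4, set 0) → VC-HIT  vc=[10, 6]

VC = [10, 6]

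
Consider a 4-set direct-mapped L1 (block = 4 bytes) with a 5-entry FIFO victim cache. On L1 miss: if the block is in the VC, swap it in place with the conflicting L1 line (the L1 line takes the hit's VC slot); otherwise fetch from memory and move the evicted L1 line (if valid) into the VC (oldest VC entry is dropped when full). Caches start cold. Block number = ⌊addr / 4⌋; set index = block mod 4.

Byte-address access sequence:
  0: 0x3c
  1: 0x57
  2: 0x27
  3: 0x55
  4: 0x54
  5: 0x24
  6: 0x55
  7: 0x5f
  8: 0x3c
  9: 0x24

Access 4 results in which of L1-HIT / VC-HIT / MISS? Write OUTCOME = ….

OUTCOME = L1-HIT

0: 0x3c (blk 15, set 3) → MISS  vc=[]
1: 0x57 (blk 21, set 1) → MISS  vc=[]
2: 0x27 (blk 9, set 1) → MISS  vc=[21]
3: 0x55 (blk 21, set 1) → VC-HIT  vc=[9]
4: 0x54 (blk 21, set 1) → L1-HIT  vc=[9]
5: 0x24 (blk 9, set 1) → VC-HIT  vc=[21]
6: 0x55 (blk 21, set 1) → VC-HIT  vc=[9]
7: 0x5f (blk 23, set 3) → MISS  vc=[9, 15]
8: 0x3c (blk 15, set 3) → VC-HIT  vc=[9, 23]
9: 0x24 (blk 9, set 1) → VC-HIT  vc=[21, 23]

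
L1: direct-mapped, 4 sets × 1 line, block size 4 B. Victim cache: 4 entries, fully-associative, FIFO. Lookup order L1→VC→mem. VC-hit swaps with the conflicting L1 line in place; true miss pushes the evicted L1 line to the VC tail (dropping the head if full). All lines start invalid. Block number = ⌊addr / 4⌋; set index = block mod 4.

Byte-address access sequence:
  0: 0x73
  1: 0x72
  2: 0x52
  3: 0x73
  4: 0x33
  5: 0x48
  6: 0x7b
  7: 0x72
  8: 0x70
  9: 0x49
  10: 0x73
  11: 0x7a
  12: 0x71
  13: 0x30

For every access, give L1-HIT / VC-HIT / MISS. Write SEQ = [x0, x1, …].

  [0] addr=0x73 blk=28 s=0: MISS | VC []
  [1] addr=0x72 blk=28 s=0: L1-HIT | VC []
  [2] addr=0x52 blk=20 s=0: MISS | VC [28]
  [3] addr=0x73 blk=28 s=0: VC-HIT | VC [20]
  [4] addr=0x33 blk=12 s=0: MISS | VC [20, 28]
  [5] addr=0x48 blk=18 s=2: MISS | VC [20, 28]
  [6] addr=0x7b blk=30 s=2: MISS | VC [20, 28, 18]
  [7] addr=0x72 blk=28 s=0: VC-HIT | VC [20, 12, 18]
  [8] addr=0x70 blk=28 s=0: L1-HIT | VC [20, 12, 18]
  [9] addr=0x49 blk=18 s=2: VC-HIT | VC [20, 12, 30]
  [10] addr=0x73 blk=28 s=0: L1-HIT | VC [20, 12, 30]
  [11] addr=0x7a blk=30 s=2: VC-HIT | VC [20, 12, 18]
  [12] addr=0x71 blk=28 s=0: L1-HIT | VC [20, 12, 18]
  [13] addr=0x30 blk=12 s=0: VC-HIT | VC [20, 28, 18]

SEQ = [MISS, L1-HIT, MISS, VC-HIT, MISS, MISS, MISS, VC-HIT, L1-HIT, VC-HIT, L1-HIT, VC-HIT, L1-HIT, VC-HIT]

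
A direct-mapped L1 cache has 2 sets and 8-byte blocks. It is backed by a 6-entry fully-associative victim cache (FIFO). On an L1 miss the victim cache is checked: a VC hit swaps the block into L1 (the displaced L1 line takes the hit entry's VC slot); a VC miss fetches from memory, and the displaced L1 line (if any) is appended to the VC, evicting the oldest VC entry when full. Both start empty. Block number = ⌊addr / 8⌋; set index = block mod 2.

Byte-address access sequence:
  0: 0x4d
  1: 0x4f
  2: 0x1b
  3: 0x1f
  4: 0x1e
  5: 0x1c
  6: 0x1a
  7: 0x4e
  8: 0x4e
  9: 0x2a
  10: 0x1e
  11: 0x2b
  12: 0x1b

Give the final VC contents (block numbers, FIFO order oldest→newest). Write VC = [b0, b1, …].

VC = [5, 9]

0: 0x4d (blk 9, set 1) → MISS  vc=[]
1: 0x4f (blk 9, set 1) → L1-HIT  vc=[]
2: 0x1b (blk 3, set 1) → MISS  vc=[9]
3: 0x1f (blk 3, set 1) → L1-HIT  vc=[9]
4: 0x1e (blk 3, set 1) → L1-HIT  vc=[9]
5: 0x1c (blk 3, set 1) → L1-HIT  vc=[9]
6: 0x1a (blk 3, set 1) → L1-HIT  vc=[9]
7: 0x4e (blk 9, set 1) → VC-HIT  vc=[3]
8: 0x4e (blk 9, set 1) → L1-HIT  vc=[3]
9: 0x2a (blk 5, set 1) → MISS  vc=[3, 9]
10: 0x1e (blk 3, set 1) → VC-HIT  vc=[5, 9]
11: 0x2b (blk 5, set 1) → VC-HIT  vc=[3, 9]
12: 0x1b (blk 3, set 1) → VC-HIT  vc=[5, 9]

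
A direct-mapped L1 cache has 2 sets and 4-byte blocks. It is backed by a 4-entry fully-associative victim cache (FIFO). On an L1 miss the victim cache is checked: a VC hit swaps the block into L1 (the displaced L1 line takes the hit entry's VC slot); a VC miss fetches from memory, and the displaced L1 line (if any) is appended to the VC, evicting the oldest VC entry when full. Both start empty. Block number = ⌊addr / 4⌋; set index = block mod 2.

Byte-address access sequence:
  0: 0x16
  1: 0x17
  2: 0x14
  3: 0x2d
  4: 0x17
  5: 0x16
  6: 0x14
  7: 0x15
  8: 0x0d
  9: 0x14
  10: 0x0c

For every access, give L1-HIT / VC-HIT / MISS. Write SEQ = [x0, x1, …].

0: 0x16 (blk 5, set 1) → MISS  vc=[]
1: 0x17 (blk 5, set 1) → L1-HIT  vc=[]
2: 0x14 (blk 5, set 1) → L1-HIT  vc=[]
3: 0x2d (blk 11, set 1) → MISS  vc=[5]
4: 0x17 (blk 5, set 1) → VC-HIT  vc=[11]
5: 0x16 (blk 5, set 1) → L1-HIT  vc=[11]
6: 0x14 (blk 5, set 1) → L1-HIT  vc=[11]
7: 0x15 (blk 5, set 1) → L1-HIT  vc=[11]
8: 0xd (blk 3, set 1) → MISS  vc=[11, 5]
9: 0x14 (blk 5, set 1) → VC-HIT  vc=[11, 3]
10: 0xc (blk 3, set 1) → VC-HIT  vc=[11, 5]

SEQ = [MISS, L1-HIT, L1-HIT, MISS, VC-HIT, L1-HIT, L1-HIT, L1-HIT, MISS, VC-HIT, VC-HIT]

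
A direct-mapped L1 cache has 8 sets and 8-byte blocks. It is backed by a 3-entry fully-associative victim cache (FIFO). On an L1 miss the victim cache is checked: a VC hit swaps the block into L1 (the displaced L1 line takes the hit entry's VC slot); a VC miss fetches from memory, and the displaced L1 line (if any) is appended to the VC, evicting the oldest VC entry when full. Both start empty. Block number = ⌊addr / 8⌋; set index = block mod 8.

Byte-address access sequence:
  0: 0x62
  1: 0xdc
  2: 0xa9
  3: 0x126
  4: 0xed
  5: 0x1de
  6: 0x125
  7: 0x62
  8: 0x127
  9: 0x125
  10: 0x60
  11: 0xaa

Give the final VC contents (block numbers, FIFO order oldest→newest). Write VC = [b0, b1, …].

  [0] addr=0x62 blk=12 s=4: MISS | VC []
  [1] addr=0xdc blk=27 s=3: MISS | VC []
  [2] addr=0xa9 blk=21 s=5: MISS | VC []
  [3] addr=0x126 blk=36 s=4: MISS | VC [12]
  [4] addr=0xed blk=29 s=5: MISS | VC [12, 21]
  [5] addr=0x1de blk=59 s=3: MISS | VC [12, 21, 27]
  [6] addr=0x125 blk=36 s=4: L1-HIT | VC [12, 21, 27]
  [7] addr=0x62 blk=12 s=4: VC-HIT | VC [36, 21, 27]
  [8] addr=0x127 blk=36 s=4: VC-HIT | VC [12, 21, 27]
  [9] addr=0x125 blk=36 s=4: L1-HIT | VC [12, 21, 27]
  [10] addr=0x60 blk=12 s=4: VC-HIT | VC [36, 21, 27]
  [11] addr=0xaa blk=21 s=5: VC-HIT | VC [36, 29, 27]

VC = [36, 29, 27]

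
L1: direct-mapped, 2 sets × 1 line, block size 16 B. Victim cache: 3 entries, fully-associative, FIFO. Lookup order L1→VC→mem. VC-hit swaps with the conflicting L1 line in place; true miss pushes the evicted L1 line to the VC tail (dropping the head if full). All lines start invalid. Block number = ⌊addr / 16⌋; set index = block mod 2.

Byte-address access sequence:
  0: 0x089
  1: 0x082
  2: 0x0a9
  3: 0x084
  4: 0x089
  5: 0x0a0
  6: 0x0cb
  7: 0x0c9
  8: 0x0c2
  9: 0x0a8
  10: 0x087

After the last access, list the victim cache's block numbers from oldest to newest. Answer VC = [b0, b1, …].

  [0] addr=0x89 blk=8 s=0: MISS | VC []
  [1] addr=0x82 blk=8 s=0: L1-HIT | VC []
  [2] addr=0xa9 blk=10 s=0: MISS | VC [8]
  [3] addr=0x84 blk=8 s=0: VC-HIT | VC [10]
  [4] addr=0x89 blk=8 s=0: L1-HIT | VC [10]
  [5] addr=0xa0 blk=10 s=0: VC-HIT | VC [8]
  [6] addr=0xcb blk=12 s=0: MISS | VC [8, 10]
  [7] addr=0xc9 blk=12 s=0: L1-HIT | VC [8, 10]
  [8] addr=0xc2 blk=12 s=0: L1-HIT | VC [8, 10]
  [9] addr=0xa8 blk=10 s=0: VC-HIT | VC [8, 12]
  [10] addr=0x87 blk=8 s=0: VC-HIT | VC [10, 12]

VC = [10, 12]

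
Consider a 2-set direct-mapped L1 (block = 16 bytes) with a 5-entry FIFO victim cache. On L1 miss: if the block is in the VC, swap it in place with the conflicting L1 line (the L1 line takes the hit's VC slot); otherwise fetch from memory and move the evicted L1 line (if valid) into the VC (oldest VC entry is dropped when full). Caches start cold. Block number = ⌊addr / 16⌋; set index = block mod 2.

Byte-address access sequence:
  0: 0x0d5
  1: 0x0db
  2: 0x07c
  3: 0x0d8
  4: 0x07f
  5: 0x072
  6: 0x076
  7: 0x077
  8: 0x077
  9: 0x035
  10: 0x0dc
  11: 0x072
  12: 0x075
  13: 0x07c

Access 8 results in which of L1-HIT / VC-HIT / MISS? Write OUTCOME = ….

#0 0xd5→b13/s1 MISS; vc=[]
#1 0xdb→b13/s1 L1-HIT; vc=[]
#2 0x7c→b7/s1 MISS; vc=[13]
#3 0xd8→b13/s1 VC-HIT; vc=[7]
#4 0x7f→b7/s1 VC-HIT; vc=[13]
#5 0x72→b7/s1 L1-HIT; vc=[13]
#6 0x76→b7/s1 L1-HIT; vc=[13]
#7 0x77→b7/s1 L1-HIT; vc=[13]
#8 0x77→b7/s1 L1-HIT; vc=[13]
#9 0x35→b3/s1 MISS; vc=[13,7]
#10 0xdc→b13/s1 VC-HIT; vc=[3,7]
#11 0x72→b7/s1 VC-HIT; vc=[3,13]
#12 0x75→b7/s1 L1-HIT; vc=[3,13]
#13 0x7c→b7/s1 L1-HIT; vc=[3,13]

OUTCOME = L1-HIT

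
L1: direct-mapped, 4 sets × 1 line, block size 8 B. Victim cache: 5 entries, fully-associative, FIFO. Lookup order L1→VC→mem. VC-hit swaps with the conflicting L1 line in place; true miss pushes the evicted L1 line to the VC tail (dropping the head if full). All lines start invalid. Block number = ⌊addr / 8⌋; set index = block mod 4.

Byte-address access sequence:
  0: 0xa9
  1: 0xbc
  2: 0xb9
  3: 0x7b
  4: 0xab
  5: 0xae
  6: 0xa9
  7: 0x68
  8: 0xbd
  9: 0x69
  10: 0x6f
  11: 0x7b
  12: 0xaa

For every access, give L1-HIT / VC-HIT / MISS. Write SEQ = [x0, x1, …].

SEQ = [MISS, MISS, L1-HIT, MISS, L1-HIT, L1-HIT, L1-HIT, MISS, VC-HIT, L1-HIT, L1-HIT, VC-HIT, VC-HIT]

0: 0xa9 (blk 21, set 1) → MISS  vc=[]
1: 0xbc (blk 23, set 3) → MISS  vc=[]
2: 0xb9 (blk 23, set 3) → L1-HIT  vc=[]
3: 0x7b (blk 15, set 3) → MISS  vc=[23]
4: 0xab (blk 21, set 1) → L1-HIT  vc=[23]
5: 0xae (blk 21, set 1) → L1-HIT  vc=[23]
6: 0xa9 (blk 21, set 1) → L1-HIT  vc=[23]
7: 0x68 (blk 13, set 1) → MISS  vc=[23, 21]
8: 0xbd (blk 23, set 3) → VC-HIT  vc=[15, 21]
9: 0x69 (blk 13, set 1) → L1-HIT  vc=[15, 21]
10: 0x6f (blk 13, set 1) → L1-HIT  vc=[15, 21]
11: 0x7b (blk 15, set 3) → VC-HIT  vc=[23, 21]
12: 0xaa (blk 21, set 1) → VC-HIT  vc=[23, 13]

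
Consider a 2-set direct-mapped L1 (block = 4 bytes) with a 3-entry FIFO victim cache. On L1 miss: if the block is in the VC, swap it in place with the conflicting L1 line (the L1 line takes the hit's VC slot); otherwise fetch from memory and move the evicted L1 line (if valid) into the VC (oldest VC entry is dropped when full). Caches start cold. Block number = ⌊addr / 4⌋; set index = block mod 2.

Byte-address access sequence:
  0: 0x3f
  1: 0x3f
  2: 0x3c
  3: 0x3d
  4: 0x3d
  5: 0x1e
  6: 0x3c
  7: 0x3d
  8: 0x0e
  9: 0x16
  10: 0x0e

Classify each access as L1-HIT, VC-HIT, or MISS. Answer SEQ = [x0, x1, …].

SEQ = [MISS, L1-HIT, L1-HIT, L1-HIT, L1-HIT, MISS, VC-HIT, L1-HIT, MISS, MISS, VC-HIT]

  [0] addr=0x3f blk=15 s=1: MISS | VC []
  [1] addr=0x3f blk=15 s=1: L1-HIT | VC []
  [2] addr=0x3c blk=15 s=1: L1-HIT | VC []
  [3] addr=0x3d blk=15 s=1: L1-HIT | VC []
  [4] addr=0x3d blk=15 s=1: L1-HIT | VC []
  [5] addr=0x1e blk=7 s=1: MISS | VC [15]
  [6] addr=0x3c blk=15 s=1: VC-HIT | VC [7]
  [7] addr=0x3d blk=15 s=1: L1-HIT | VC [7]
  [8] addr=0xe blk=3 s=1: MISS | VC [7, 15]
  [9] addr=0x16 blk=5 s=1: MISS | VC [7, 15, 3]
  [10] addr=0xe blk=3 s=1: VC-HIT | VC [7, 15, 5]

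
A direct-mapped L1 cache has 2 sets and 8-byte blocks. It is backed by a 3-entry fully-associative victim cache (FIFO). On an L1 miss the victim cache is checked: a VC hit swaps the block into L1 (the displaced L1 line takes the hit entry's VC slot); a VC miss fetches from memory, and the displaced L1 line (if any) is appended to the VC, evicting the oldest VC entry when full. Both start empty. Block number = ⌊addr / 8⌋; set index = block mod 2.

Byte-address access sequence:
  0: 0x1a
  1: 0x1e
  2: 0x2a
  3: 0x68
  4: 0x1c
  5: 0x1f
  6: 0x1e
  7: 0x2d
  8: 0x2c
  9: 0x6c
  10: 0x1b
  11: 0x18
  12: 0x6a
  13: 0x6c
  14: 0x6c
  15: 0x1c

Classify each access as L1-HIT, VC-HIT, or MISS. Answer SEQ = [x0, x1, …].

SEQ = [MISS, L1-HIT, MISS, MISS, VC-HIT, L1-HIT, L1-HIT, VC-HIT, L1-HIT, VC-HIT, VC-HIT, L1-HIT, VC-HIT, L1-HIT, L1-HIT, VC-HIT]

#0 0x1a→b3/s1 MISS; vc=[]
#1 0x1e→b3/s1 L1-HIT; vc=[]
#2 0x2a→b5/s1 MISS; vc=[3]
#3 0x68→b13/s1 MISS; vc=[3,5]
#4 0x1c→b3/s1 VC-HIT; vc=[13,5]
#5 0x1f→b3/s1 L1-HIT; vc=[13,5]
#6 0x1e→b3/s1 L1-HIT; vc=[13,5]
#7 0x2d→b5/s1 VC-HIT; vc=[13,3]
#8 0x2c→b5/s1 L1-HIT; vc=[13,3]
#9 0x6c→b13/s1 VC-HIT; vc=[5,3]
#10 0x1b→b3/s1 VC-HIT; vc=[5,13]
#11 0x18→b3/s1 L1-HIT; vc=[5,13]
#12 0x6a→b13/s1 VC-HIT; vc=[5,3]
#13 0x6c→b13/s1 L1-HIT; vc=[5,3]
#14 0x6c→b13/s1 L1-HIT; vc=[5,3]
#15 0x1c→b3/s1 VC-HIT; vc=[5,13]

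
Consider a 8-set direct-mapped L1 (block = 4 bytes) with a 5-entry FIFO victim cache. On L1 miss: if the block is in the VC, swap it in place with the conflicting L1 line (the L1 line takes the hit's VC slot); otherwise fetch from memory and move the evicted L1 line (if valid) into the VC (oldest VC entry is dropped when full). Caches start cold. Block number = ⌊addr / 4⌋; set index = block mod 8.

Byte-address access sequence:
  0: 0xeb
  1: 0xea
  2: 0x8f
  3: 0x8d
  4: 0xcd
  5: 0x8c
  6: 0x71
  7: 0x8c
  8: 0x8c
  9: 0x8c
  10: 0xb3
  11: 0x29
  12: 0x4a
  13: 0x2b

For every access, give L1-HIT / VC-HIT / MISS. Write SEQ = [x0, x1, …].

#0 0xeb→b58/s2 MISS; vc=[]
#1 0xea→b58/s2 L1-HIT; vc=[]
#2 0x8f→b35/s3 MISS; vc=[]
#3 0x8d→b35/s3 L1-HIT; vc=[]
#4 0xcd→b51/s3 MISS; vc=[35]
#5 0x8c→b35/s3 VC-HIT; vc=[51]
#6 0x71→b28/s4 MISS; vc=[51]
#7 0x8c→b35/s3 L1-HIT; vc=[51]
#8 0x8c→b35/s3 L1-HIT; vc=[51]
#9 0x8c→b35/s3 L1-HIT; vc=[51]
#10 0xb3→b44/s4 MISS; vc=[51,28]
#11 0x29→b10/s2 MISS; vc=[51,28,58]
#12 0x4a→b18/s2 MISS; vc=[51,28,58,10]
#13 0x2b→b10/s2 VC-HIT; vc=[51,28,58,18]

SEQ = [MISS, L1-HIT, MISS, L1-HIT, MISS, VC-HIT, MISS, L1-HIT, L1-HIT, L1-HIT, MISS, MISS, MISS, VC-HIT]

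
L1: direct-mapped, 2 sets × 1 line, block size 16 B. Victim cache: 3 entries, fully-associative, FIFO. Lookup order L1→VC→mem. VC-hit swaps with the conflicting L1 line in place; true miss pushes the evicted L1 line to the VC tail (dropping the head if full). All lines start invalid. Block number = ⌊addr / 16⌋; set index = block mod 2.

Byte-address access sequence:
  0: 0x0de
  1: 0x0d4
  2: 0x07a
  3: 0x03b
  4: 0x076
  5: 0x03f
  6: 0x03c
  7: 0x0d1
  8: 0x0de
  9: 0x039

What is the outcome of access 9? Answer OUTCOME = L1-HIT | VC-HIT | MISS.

  [0] addr=0xde blk=13 s=1: MISS | VC []
  [1] addr=0xd4 blk=13 s=1: L1-HIT | VC []
  [2] addr=0x7a blk=7 s=1: MISS | VC [13]
  [3] addr=0x3b blk=3 s=1: MISS | VC [13, 7]
  [4] addr=0x76 blk=7 s=1: VC-HIT | VC [13, 3]
  [5] addr=0x3f blk=3 s=1: VC-HIT | VC [13, 7]
  [6] addr=0x3c blk=3 s=1: L1-HIT | VC [13, 7]
  [7] addr=0xd1 blk=13 s=1: VC-HIT | VC [3, 7]
  [8] addr=0xde blk=13 s=1: L1-HIT | VC [3, 7]
  [9] addr=0x39 blk=3 s=1: VC-HIT | VC [13, 7]

OUTCOME = VC-HIT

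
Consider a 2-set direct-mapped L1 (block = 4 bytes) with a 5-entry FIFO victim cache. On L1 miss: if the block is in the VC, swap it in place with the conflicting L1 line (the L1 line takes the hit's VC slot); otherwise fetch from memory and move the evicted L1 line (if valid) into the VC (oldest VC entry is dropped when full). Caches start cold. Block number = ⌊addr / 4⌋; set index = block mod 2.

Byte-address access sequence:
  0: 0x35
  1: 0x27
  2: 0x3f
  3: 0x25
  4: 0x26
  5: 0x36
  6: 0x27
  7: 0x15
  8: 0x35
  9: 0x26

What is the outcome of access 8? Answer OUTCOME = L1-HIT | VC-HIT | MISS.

0: 0x35 (blk 13, set 1) → MISS  vc=[]
1: 0x27 (blk 9, set 1) → MISS  vc=[13]
2: 0x3f (blk 15, set 1) → MISS  vc=[13, 9]
3: 0x25 (blk 9, set 1) → VC-HIT  vc=[13, 15]
4: 0x26 (blk 9, set 1) → L1-HIT  vc=[13, 15]
5: 0x36 (blk 13, set 1) → VC-HIT  vc=[9, 15]
6: 0x27 (blk 9, set 1) → VC-HIT  vc=[13, 15]
7: 0x15 (blk 5, set 1) → MISS  vc=[13, 15, 9]
8: 0x35 (blk 13, set 1) → VC-HIT  vc=[5, 15, 9]
9: 0x26 (blk 9, set 1) → VC-HIT  vc=[5, 15, 13]

OUTCOME = VC-HIT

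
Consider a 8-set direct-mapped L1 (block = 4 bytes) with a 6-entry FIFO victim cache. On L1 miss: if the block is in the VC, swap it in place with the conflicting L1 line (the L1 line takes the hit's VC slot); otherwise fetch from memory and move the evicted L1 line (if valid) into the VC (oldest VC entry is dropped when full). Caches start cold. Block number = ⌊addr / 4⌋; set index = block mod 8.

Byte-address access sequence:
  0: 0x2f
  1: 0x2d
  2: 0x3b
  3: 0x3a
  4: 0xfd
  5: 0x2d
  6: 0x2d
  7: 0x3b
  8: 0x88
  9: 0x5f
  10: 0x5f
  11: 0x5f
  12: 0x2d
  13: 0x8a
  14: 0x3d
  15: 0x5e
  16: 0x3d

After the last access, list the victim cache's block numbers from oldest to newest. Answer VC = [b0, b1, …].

VC = [63, 23]

  [0] addr=0x2f blk=11 s=3: MISS | VC []
  [1] addr=0x2d blk=11 s=3: L1-HIT | VC []
  [2] addr=0x3b blk=14 s=6: MISS | VC []
  [3] addr=0x3a blk=14 s=6: L1-HIT | VC []
  [4] addr=0xfd blk=63 s=7: MISS | VC []
  [5] addr=0x2d blk=11 s=3: L1-HIT | VC []
  [6] addr=0x2d blk=11 s=3: L1-HIT | VC []
  [7] addr=0x3b blk=14 s=6: L1-HIT | VC []
  [8] addr=0x88 blk=34 s=2: MISS | VC []
  [9] addr=0x5f blk=23 s=7: MISS | VC [63]
  [10] addr=0x5f blk=23 s=7: L1-HIT | VC [63]
  [11] addr=0x5f blk=23 s=7: L1-HIT | VC [63]
  [12] addr=0x2d blk=11 s=3: L1-HIT | VC [63]
  [13] addr=0x8a blk=34 s=2: L1-HIT | VC [63]
  [14] addr=0x3d blk=15 s=7: MISS | VC [63, 23]
  [15] addr=0x5e blk=23 s=7: VC-HIT | VC [63, 15]
  [16] addr=0x3d blk=15 s=7: VC-HIT | VC [63, 23]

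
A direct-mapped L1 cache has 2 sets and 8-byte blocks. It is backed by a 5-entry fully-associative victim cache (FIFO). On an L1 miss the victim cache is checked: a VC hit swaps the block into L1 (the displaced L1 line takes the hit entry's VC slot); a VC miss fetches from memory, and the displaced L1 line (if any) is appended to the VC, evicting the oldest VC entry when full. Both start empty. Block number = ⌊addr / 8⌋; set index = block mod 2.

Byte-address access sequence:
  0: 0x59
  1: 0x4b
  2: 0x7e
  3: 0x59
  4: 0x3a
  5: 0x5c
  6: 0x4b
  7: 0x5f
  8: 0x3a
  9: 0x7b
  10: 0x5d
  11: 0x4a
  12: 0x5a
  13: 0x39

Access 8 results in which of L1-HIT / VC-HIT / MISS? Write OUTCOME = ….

OUTCOME = VC-HIT

0: 0x59 (blk 11, set 1) → MISS  vc=[]
1: 0x4b (blk 9, set 1) → MISS  vc=[11]
2: 0x7e (blk 15, set 1) → MISS  vc=[11, 9]
3: 0x59 (blk 11, set 1) → VC-HIT  vc=[15, 9]
4: 0x3a (blk 7, set 1) → MISS  vc=[15, 9, 11]
5: 0x5c (blk 11, set 1) → VC-HIT  vc=[15, 9, 7]
6: 0x4b (blk 9, set 1) → VC-HIT  vc=[15, 11, 7]
7: 0x5f (blk 11, set 1) → VC-HIT  vc=[15, 9, 7]
8: 0x3a (blk 7, set 1) → VC-HIT  vc=[15, 9, 11]
9: 0x7b (blk 15, set 1) → VC-HIT  vc=[7, 9, 11]
10: 0x5d (blk 11, set 1) → VC-HIT  vc=[7, 9, 15]
11: 0x4a (blk 9, set 1) → VC-HIT  vc=[7, 11, 15]
12: 0x5a (blk 11, set 1) → VC-HIT  vc=[7, 9, 15]
13: 0x39 (blk 7, set 1) → VC-HIT  vc=[11, 9, 15]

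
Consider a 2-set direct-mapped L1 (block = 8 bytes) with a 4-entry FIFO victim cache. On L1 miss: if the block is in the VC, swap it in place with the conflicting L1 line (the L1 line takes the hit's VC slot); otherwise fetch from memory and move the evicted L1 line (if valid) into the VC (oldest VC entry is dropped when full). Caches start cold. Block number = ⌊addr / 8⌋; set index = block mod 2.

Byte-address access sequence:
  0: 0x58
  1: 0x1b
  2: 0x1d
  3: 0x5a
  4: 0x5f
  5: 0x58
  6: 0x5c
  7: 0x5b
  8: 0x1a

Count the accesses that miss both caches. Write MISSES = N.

#0 0x58→b11/s1 MISS; vc=[]
#1 0x1b→b3/s1 MISS; vc=[11]
#2 0x1d→b3/s1 L1-HIT; vc=[11]
#3 0x5a→b11/s1 VC-HIT; vc=[3]
#4 0x5f→b11/s1 L1-HIT; vc=[3]
#5 0x58→b11/s1 L1-HIT; vc=[3]
#6 0x5c→b11/s1 L1-HIT; vc=[3]
#7 0x5b→b11/s1 L1-HIT; vc=[3]
#8 0x1a→b3/s1 VC-HIT; vc=[11]

MISSES = 2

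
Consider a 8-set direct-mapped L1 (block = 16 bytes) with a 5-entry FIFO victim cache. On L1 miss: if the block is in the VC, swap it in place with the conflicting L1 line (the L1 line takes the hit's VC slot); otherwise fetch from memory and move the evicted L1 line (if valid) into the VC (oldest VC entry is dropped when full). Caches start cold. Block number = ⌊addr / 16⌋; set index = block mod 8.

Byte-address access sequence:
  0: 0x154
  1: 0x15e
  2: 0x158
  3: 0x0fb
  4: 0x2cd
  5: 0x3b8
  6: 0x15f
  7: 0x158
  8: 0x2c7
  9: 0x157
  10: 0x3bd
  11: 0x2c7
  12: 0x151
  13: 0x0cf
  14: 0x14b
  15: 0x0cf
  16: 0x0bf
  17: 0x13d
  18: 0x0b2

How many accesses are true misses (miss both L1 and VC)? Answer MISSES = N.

  [0] addr=0x154 blk=21 s=5: MISS | VC []
  [1] addr=0x15e blk=21 s=5: L1-HIT | VC []
  [2] addr=0x158 blk=21 s=5: L1-HIT | VC []
  [3] addr=0xfb blk=15 s=7: MISS | VC []
  [4] addr=0x2cd blk=44 s=4: MISS | VC []
  [5] addr=0x3b8 blk=59 s=3: MISS | VC []
  [6] addr=0x15f blk=21 s=5: L1-HIT | VC []
  [7] addr=0x158 blk=21 s=5: L1-HIT | VC []
  [8] addr=0x2c7 blk=44 s=4: L1-HIT | VC []
  [9] addr=0x157 blk=21 s=5: L1-HIT | VC []
  [10] addr=0x3bd blk=59 s=3: L1-HIT | VC []
  [11] addr=0x2c7 blk=44 s=4: L1-HIT | VC []
  [12] addr=0x151 blk=21 s=5: L1-HIT | VC []
  [13] addr=0xcf blk=12 s=4: MISS | VC [44]
  [14] addr=0x14b blk=20 s=4: MISS | VC [44, 12]
  [15] addr=0xcf blk=12 s=4: VC-HIT | VC [44, 20]
  [16] addr=0xbf blk=11 s=3: MISS | VC [44, 20, 59]
  [17] addr=0x13d blk=19 s=3: MISS | VC [44, 20, 59, 11]
  [18] addr=0xb2 blk=11 s=3: VC-HIT | VC [44, 20, 59, 19]

MISSES = 8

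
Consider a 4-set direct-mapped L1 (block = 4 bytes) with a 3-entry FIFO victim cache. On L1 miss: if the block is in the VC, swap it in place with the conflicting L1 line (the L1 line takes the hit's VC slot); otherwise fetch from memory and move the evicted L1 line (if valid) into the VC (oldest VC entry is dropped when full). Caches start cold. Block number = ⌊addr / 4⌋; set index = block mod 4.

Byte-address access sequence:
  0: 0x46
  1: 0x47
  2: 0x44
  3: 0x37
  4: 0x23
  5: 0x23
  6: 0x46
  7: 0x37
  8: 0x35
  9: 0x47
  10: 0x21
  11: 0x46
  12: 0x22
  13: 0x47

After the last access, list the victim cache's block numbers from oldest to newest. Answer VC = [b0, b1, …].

0: 0x46 (blk 17, set 1) → MISS  vc=[]
1: 0x47 (blk 17, set 1) → L1-HIT  vc=[]
2: 0x44 (blk 17, set 1) → L1-HIT  vc=[]
3: 0x37 (blk 13, set 1) → MISS  vc=[17]
4: 0x23 (blk 8, set 0) → MISS  vc=[17]
5: 0x23 (blk 8, set 0) → L1-HIT  vc=[17]
6: 0x46 (blk 17, set 1) → VC-HIT  vc=[13]
7: 0x37 (blk 13, set 1) → VC-HIT  vc=[17]
8: 0x35 (blk 13, set 1) → L1-HIT  vc=[17]
9: 0x47 (blk 17, set 1) → VC-HIT  vc=[13]
10: 0x21 (blk 8, set 0) → L1-HIT  vc=[13]
11: 0x46 (blk 17, set 1) → L1-HIT  vc=[13]
12: 0x22 (blk 8, set 0) → L1-HIT  vc=[13]
13: 0x47 (blk 17, set 1) → L1-HIT  vc=[13]

VC = [13]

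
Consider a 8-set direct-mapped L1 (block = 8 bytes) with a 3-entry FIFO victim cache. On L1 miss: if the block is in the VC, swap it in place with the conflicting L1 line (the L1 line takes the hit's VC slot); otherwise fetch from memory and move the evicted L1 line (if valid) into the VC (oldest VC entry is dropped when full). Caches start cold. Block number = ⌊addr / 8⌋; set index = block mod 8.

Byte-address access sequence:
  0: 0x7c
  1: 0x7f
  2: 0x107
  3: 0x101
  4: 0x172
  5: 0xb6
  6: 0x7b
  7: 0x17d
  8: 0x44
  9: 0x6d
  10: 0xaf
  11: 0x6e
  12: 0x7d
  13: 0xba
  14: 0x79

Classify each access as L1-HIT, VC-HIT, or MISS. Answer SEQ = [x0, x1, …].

#0 0x7c→b15/s7 MISS; vc=[]
#1 0x7f→b15/s7 L1-HIT; vc=[]
#2 0x107→b32/s0 MISS; vc=[]
#3 0x101→b32/s0 L1-HIT; vc=[]
#4 0x172→b46/s6 MISS; vc=[]
#5 0xb6→b22/s6 MISS; vc=[46]
#6 0x7b→b15/s7 L1-HIT; vc=[46]
#7 0x17d→b47/s7 MISS; vc=[46,15]
#8 0x44→b8/s0 MISS; vc=[46,15,32]
#9 0x6d→b13/s5 MISS; vc=[46,15,32]
#10 0xaf→b21/s5 MISS; vc=[15,32,13]
#11 0x6e→b13/s5 VC-HIT; vc=[15,32,21]
#12 0x7d→b15/s7 VC-HIT; vc=[47,32,21]
#13 0xba→b23/s7 MISS; vc=[32,21,15]
#14 0x79→b15/s7 VC-HIT; vc=[32,21,23]

SEQ = [MISS, L1-HIT, MISS, L1-HIT, MISS, MISS, L1-HIT, MISS, MISS, MISS, MISS, VC-HIT, VC-HIT, MISS, VC-HIT]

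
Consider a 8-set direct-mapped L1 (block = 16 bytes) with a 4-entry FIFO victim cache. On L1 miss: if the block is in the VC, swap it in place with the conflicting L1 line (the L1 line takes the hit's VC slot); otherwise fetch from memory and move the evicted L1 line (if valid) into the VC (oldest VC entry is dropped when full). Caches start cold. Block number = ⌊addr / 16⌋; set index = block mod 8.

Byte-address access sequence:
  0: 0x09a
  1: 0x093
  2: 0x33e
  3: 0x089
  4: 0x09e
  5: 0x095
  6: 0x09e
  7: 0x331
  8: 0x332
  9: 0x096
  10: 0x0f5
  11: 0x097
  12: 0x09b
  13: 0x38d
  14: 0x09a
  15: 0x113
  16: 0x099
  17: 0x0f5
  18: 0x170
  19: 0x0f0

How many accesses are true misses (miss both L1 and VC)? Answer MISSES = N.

MISSES = 7

  [0] addr=0x9a blk=9 s=1: MISS | VC []
  [1] addr=0x93 blk=9 s=1: L1-HIT | VC []
  [2] addr=0x33e blk=51 s=3: MISS | VC []
  [3] addr=0x89 blk=8 s=0: MISS | VC []
  [4] addr=0x9e blk=9 s=1: L1-HIT | VC []
  [5] addr=0x95 blk=9 s=1: L1-HIT | VC []
  [6] addr=0x9e blk=9 s=1: L1-HIT | VC []
  [7] addr=0x331 blk=51 s=3: L1-HIT | VC []
  [8] addr=0x332 blk=51 s=3: L1-HIT | VC []
  [9] addr=0x96 blk=9 s=1: L1-HIT | VC []
  [10] addr=0xf5 blk=15 s=7: MISS | VC []
  [11] addr=0x97 blk=9 s=1: L1-HIT | VC []
  [12] addr=0x9b blk=9 s=1: L1-HIT | VC []
  [13] addr=0x38d blk=56 s=0: MISS | VC [8]
  [14] addr=0x9a blk=9 s=1: L1-HIT | VC [8]
  [15] addr=0x113 blk=17 s=1: MISS | VC [8, 9]
  [16] addr=0x99 blk=9 s=1: VC-HIT | VC [8, 17]
  [17] addr=0xf5 blk=15 s=7: L1-HIT | VC [8, 17]
  [18] addr=0x170 blk=23 s=7: MISS | VC [8, 17, 15]
  [19] addr=0xf0 blk=15 s=7: VC-HIT | VC [8, 17, 23]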